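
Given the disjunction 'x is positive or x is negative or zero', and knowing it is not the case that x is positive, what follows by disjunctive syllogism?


Disjunctive syllogism: P ∨ Q, ¬P ⊢ Q
Disjunction: x is positive ∨ x is negative or zero
We know it is not the case that x is positive.
By disjunctive syllogism, the other disjunct must be true.

x is negative or zero


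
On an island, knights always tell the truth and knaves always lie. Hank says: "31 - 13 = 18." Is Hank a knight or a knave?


Statement: "31 - 13 = 18."
Actual: 31 - 13 = 18
Claimed: 18
Statement is TRUE → Hank tells the truth → Knight

Knight


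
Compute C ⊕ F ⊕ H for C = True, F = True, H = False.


C = True, F = True, H = False
Step 1: C ⊕ F = True XOR True = False
Step 2: False ⊕ H = False XOR False = False
XOR is true when an odd number of operands are true.

False


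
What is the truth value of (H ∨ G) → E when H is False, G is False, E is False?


H = False, G = False, E = False
Step 1: H ∨ G = False OR False = False
Step 2: (False) → E: false only when antecedent=True and E=False.
Result: True

True


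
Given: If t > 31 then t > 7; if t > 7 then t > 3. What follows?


Hypothetical syllogism: P → Q, Q → R ⊢ P → R
Premise 1: t > 31 → t > 7
Premise 2: t > 7 → t > 3
Chain the implications: the middle term (t > 7) links the two.
Conclusion: If t > 31, then t > 3.

If t > 31, then t > 3.


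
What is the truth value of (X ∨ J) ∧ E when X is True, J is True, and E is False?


X = True, J = True, E = False
Step 1: X ∨ J = True OR True = True
Step 2: True ∧ E = True AND False = False
OR is true when at least one operand is true; AND requires both.

False


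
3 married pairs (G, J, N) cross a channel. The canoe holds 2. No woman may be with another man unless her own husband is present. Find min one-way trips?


Label couples G, J, N (H = husband, W = wife).
Counting alone: 6 people, the canoe carries 2 and someone must bring it back, so each round trip nets at most +1 on the far side until the last crossing → at least 9 trips. The jealousy constraint makes 9 impossible; the shortest valid schedule has 11:
1. WG+WJ →  (far: WG,WJ; near: HG,HJ,HN,WN)
2. WG ←       (far: WJ; near: HG,HJ,HN,WG,WN)
3. WG+WN →  (far: WG,WJ,WN; near: HG,HJ,HN)
4. WG ←       (far: WJ,WN; near: HG,HJ,HN,WG)
5. HJ+HN →  (far: HJ,WJ,HN,WN; near: HG,WG)
6. HJ+WJ ←  (far: HN,WN; near: HG,WG,HJ,WJ)
7. HG+HJ →  (far: HG,HJ,HN,WN; near: WG,WJ)
8. WN ←       (far: HG,HJ,HN; near: WG,WJ,WN)
9. WG+WJ →  (far: HG,WG,HJ,WJ,HN; near: WN)
10. HN ←      (far: HG,WG,HJ,WJ; near: HN,WN)
11. HN+WN → (far: all six; near: empty)
In every state each wife is either with her husband or with no other man.
Minimum trips = 11

11


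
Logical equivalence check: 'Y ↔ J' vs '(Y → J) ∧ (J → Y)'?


Expression 1: Y ↔ J
Expression 2: (Y → J) ∧ (J → Y)
Truth table (Y J | Expr1 Expr2):
  T T |   T     T
  T F |   F     F
  F T |   F     F
  F F |   T     T
All 4 rows agree, so the expressions are logically equivalent.

Yes


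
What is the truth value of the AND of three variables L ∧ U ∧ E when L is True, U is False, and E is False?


L = True, U = False, E = False
Step 1: L ∧ U = True AND False = False
Step 2: (False) ∧ E = (False) AND False = False
AND is true only when ALL operands are true.

False


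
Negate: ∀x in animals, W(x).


Original: ∀x W(x)
Rule: ¬∀→∃, ¬∃→∀, negate predicate.
Negation: ∃x ¬W(x)

∃x ¬W(x)


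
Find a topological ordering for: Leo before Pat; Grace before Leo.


Constraints: Leo before Pat; Grace before Leo
Method: repeatedly schedule the remaining task that has no remaining task required before it.
  Step 1: remaining {Grace, Pat, Leo}; every task except Grace still has a predecessor pending → schedule Grace.
  Step 2: remaining {Pat, Leo}; every task except Leo still has a predecessor pending → schedule Leo.
  Step 3: only Pat remains → schedule Pat.
Resulting order:

Grace → Leo → Pat


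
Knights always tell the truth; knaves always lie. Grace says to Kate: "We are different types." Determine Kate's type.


Grace says: "We are different types."
Case 1: Grace is a Knight (truth-teller)
  Statement is true → they ARE different → Kate is a Knave
Case 2: Grace is a Knave (liar)
  Statement is false → they are NOT different → Kate is a Knave
In both cases, Kate is a Knave.

Knave


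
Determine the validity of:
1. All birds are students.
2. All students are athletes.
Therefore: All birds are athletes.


Premise 1: All birds are students.
Premise 2: All students are athletes.
Conclusion: All birds are athletes.
Barbara syllogism (AAA-1): All A are B, All B are C → All A are C.
Middle term (students) distributed in premise 2.

Valid


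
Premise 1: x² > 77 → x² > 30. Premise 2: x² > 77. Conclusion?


Modus ponens: P → Q, P ⊢ Q
P: x² > 77
Q: x² > 30
We have P → Q and P is true.
By modus ponens, Q must be true.

x² > 30


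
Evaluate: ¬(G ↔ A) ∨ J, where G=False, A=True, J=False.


G = False, A = True, J = False
Expression: ¬(G ↔ A) ∨ J
Step 1: G ↔ A = (False iff True) = False
Step 2: ¬(G ↔ A) = NOT False = True
Step 3: (True) ∨ J = True OR False = True

True


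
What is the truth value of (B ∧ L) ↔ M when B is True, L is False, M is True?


B = True, L = False, M = True
Step 1: B ∧ L = True AND False = False
Step 2: (False) ↔ M: true when both sides have same truth value.
Result: False ↔ True = False

False


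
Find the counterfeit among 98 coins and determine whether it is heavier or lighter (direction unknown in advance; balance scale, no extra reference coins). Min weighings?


Let n = 98. 196 possibilities (n coins × lighter/heavier); each weighing has 3 outcomes.
Bound for k weighings: say the first weighing puts j coins on each pan. If it tips, the 2j weighed coins remain suspects (each with a known direction) and k-1 weighings give 3^(k-1) outcomes; 3^(k-1) is odd, so 2j ≤ 3^(k-1) - 1. If it balances, the n - 2j unweighed coins remain with direction unknown: 2(n - 2j) ≤ 3^(k-1) - 1 by the same parity argument. Adding, n ≤ (3^(k-1) - 1) + (3^(k-1) - 1)/2 = (3^k - 3)/2, and the classical three-group strategy achieves this (3 coins in 2 weighings, 12 in 3, 39 in 4, 120 in 5).
So we need the smallest k with (3^k - 3)/2 ≥ 98.
k = 4: (3^4 - 3)/2 = 39 < 98 ✗
k = 5: (3^5 - 3)/2 = 120 ≥ 98 ✓

5


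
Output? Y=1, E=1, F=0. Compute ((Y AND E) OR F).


Y AND E = 1&1 = 1
1 OR 0 = 1

1


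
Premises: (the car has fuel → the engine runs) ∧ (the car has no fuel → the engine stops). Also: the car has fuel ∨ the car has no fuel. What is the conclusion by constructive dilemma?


Constructive dilemma: (P → Q) ∧ (R → S), P ∨ R ⊢ Q ∨ S
Premise 1: the car has fuel → the engine runs
Premise 2: the car has no fuel → the engine stops
Premise 3: the car has fuel ∨ the car has no fuel
Case 1: Assuming the car has fuel, then by Premise 1, the engine runs.
Case 2: Assuming the car has no fuel, then by Premise 2, the engine stops.
Since one of the car has fuel or the car has no fuel must hold, we get the engine runs or the engine stops.

The engine runs or the engine stops.


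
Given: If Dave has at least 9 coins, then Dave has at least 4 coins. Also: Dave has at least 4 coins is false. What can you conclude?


Modus tollens: P → Q, ¬Q ⊢ ¬P
P: Dave has at least 9 coins
Q: Dave has at least 4 coins
We have P → Q and Q is false.
By modus tollens, P must be false.

It is not the case that Dave has at least 9 coins


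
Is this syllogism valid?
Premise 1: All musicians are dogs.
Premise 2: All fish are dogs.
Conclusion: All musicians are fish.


Premise 1: All musicians are dogs.
Premise 2: All fish are dogs.
Conclusion: All musicians are fish.
Fallacy: undistributed middle. dogs is predicate in both.
Counterexample: musicians and fish could be disjoint subsets of dogs.

Invalid


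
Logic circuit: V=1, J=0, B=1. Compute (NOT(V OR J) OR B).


V OR J = 1
NOT(1) = 0
0 OR 1 = 1

1


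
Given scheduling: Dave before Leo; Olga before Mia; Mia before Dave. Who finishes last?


Constraints: Dave before Leo; Olga before Mia; Mia before Dave
The last task can have nothing scheduled after it, so it must never appear on the left of a 'before'.
Tasks appearing before some other task: Dave, Olga, Mia.
The only task not in that list is Leo → it is last.

Leo


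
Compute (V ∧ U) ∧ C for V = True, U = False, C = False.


V = True, U = False, C = False
Step 1: V ∧ U = True AND False = False
Step 2: False ∧ C = False AND False = False
AND is true only when ALL operands are true.

False


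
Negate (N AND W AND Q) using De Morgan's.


De Morgan's law: ¬(P ∧ Q ∧ R) ≡ ¬P ∨ ¬Q ∨ ¬R
¬(N ∧ W ∧ Q) = ¬N ∨ ¬W ∨ ¬Q

¬N ∨ ¬W ∨ ¬Q


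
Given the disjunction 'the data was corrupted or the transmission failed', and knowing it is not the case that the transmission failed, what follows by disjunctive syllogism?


Disjunctive syllogism: P ∨ Q, ¬P ⊢ Q
Disjunction: the data was corrupted ∨ the transmission failed
We know it is not the case that the transmission failed.
By disjunctive syllogism, the other disjunct must be true.

The data was corrupted


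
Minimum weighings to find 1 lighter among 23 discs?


Each weighing has 3 outcomes (left heavy / balance / right heavy), so k weighings distinguish at most 3^k cases; splitting into three near-equal groups achieves this.
Need 3^k ≥ 23: 3^2 = 9 < 23 ≤ 3^3 = 27
k = ⌈log₃(23)⌉ = 3

3


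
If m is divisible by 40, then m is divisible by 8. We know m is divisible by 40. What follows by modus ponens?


Modus ponens: P → Q, P ⊢ Q
P: m is divisible by 40
Q: m is divisible by 8
We have P → Q and P is true.
By modus ponens, Q must be true.

m is divisible by 8


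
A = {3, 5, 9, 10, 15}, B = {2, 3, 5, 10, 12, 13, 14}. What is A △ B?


A = {3, 5, 9, 10, 15}
B = {2, 3, 5, 10, 12, 13, 14}
Operation: symmetric difference
In A only: [9, 15], in B only: [2, 12, 13, 14]

{2, 9, 12, 13, 14, 15}


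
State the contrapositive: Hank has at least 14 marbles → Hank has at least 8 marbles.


Original: If Hank has at least 14 marbles, then Hank has at least 8 marbles
Contrapositive: If ¬Q, then ¬P
Negate Q: not (Hank has at least 8 marbles)
Negate P: not (Hank has at least 14 marbles)

If not (Hank has at least 8 marbles), then not (Hank has at least 14 marbles).


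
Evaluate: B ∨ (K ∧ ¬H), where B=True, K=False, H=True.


B = True, K = False, H = True
Expression: B ∨ (K ∧ ¬H)
Step 1: ¬H = NOT True = False
Step 2: K ∧ ¬H = False AND False = False
Step 3: B ∨ (False) = True OR False = True

True


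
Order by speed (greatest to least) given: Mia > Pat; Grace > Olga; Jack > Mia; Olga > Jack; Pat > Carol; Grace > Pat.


Constraints: Mia > Pat; Grace > Olga; Jack > Mia; Olga > Jack; Pat > Carol; Grace > Pat
Method: at each step, the next-highest is the one remaining person who never appears on the smaller side of a constraint between remaining people.
  Step 1: remaining {Mia, Pat, Jack, Carol, Olga, Grace}; on the smaller side: {Mia, Pat, Jack, Carol, Olga} → Grace is next (Grace > Olga; Grace > Pat).
  Step 2: remaining {Mia, Pat, Jack, Carol, Olga}; on the smaller side: {Mia, Pat, Jack, Carol} → Olga is next (Olga > Jack).
  Step 3: remaining {Mia, Pat, Jack, Carol}; on the smaller side: {Mia, Pat, Carol} → Jack is next (Jack > Mia).
  Step 4: remaining {Mia, Pat, Carol}; on the smaller side: {Pat, Carol} → Mia is next (Mia > Pat).
  Step 5: remaining {Pat, Carol}; on the smaller side: {Carol} → Pat is next (Pat > Carol).
  Step 6: only Carol remains → lowest.
Final ranking (highest to lowest):

Grace > Olga > Jack > Mia > Pat > Carol


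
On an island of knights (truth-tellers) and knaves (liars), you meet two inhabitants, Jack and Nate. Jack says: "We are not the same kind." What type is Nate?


Jack says: "We are not the same kind."
Case 1: Jack is a Knight (truth-teller)
  Statement is true → they ARE different → Nate is a Knave
Case 2: Jack is a Knave (liar)
  Statement is false → they are NOT different → Nate is a Knave
In both cases, Nate is a Knave.

Knave


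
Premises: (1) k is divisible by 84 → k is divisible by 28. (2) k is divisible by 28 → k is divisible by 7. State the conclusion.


Hypothetical syllogism: P → Q, Q → R ⊢ P → R
Premise 1: k is divisible by 84 → k is divisible by 28
Premise 2: k is divisible by 28 → k is divisible by 7
Chain the implications: the middle term (k is divisible by 28) links the two.
Conclusion: If k is divisible by 84, then k is divisible by 7.

If k is divisible by 84, then k is divisible by 7.


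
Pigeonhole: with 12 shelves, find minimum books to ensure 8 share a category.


Pigeonhole: to guarantee k in one of n categories, need (k-1)×n + 1.
k = 8, n = 12
Minimum = (8-1) × 12 + 1 = 7 × 12 + 1

85


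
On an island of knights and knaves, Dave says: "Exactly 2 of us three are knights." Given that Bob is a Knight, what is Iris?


Dave claims exactly 2 knights among Dave, Bob, Iris.
Given: Bob is a Knight.

Case 1: Dave is a Knight (tells truth)
  Then exactly 2 of the three are knights.
  Counting Dave, Bob: 2 knight(s) so far. Need 0 more → Iris = Knave.
Case 2: Dave is a Knave (lies)
  Then the count is NOT 2.
  If Iris = Knight, count = 2 = 2 → claim would be true, contradicts lie.
  If Iris = Knave, count = 1 ≠ 2 → lie confirmed ✓

Iris is a Knave.

Knave


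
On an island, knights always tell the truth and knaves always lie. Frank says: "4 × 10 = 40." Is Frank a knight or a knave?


Statement: "4 × 10 = 40."
Actual: 4 × 10 = 40
Claimed: 40
Statement is TRUE → Frank tells the truth → Knight

Knight


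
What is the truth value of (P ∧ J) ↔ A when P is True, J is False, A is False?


P = True, J = False, A = False
Step 1: P ∧ J = True AND False = False
Step 2: (False) ↔ A: true when both sides have same truth value.
Result: False ↔ False = True

True


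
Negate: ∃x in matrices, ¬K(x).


Original: ∃x ¬K(x)
Rule: ¬∀→∃, ¬∃→∀, negate predicate.
Negation: ∀x K(x)

∀x K(x)


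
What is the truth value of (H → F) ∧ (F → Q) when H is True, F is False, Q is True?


H = True, F = False, Q = True
Step 1: H → F is false only when H=True and F=False. Result: False
Step 2: F → Q is false only when F=True and Q=False. Result: True
Step 3: False ∧ True = False

False


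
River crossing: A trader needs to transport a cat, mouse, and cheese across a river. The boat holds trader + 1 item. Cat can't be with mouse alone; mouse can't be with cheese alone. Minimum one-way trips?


1. trader+mouse → 2. trader ← 3. trader+cat → 4. trader+mouse ← 5. trader+cheese → 6. trader ← 7. trader+mouse →
Minimum trips = 7

7


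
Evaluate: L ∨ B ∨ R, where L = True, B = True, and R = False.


L = True, B = True, R = False
Step 1: L ∨ B = True OR True = True
Step 2: True ∨ R = True OR False = True
OR is true when at least one operand is true.

True


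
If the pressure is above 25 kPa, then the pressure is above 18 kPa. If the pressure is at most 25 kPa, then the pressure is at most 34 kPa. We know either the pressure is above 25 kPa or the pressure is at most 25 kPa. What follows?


Constructive dilemma: (P → Q) ∧ (R → S), P ∨ R ⊢ Q ∨ S
Premise 1: the pressure is above 25 kPa → the pressure is above 18 kPa
Premise 2: the pressure is at most 25 kPa → the pressure is at most 34 kPa
Premise 3: the pressure is above 25 kPa ∨ the pressure is at most 25 kPa
Case 1: Assuming the pressure is above 25 kPa, then by Premise 1, the pressure is above 18 kPa.
Case 2: Assuming the pressure is at most 25 kPa, then by Premise 2, the pressure is at most 34 kPa.
Since one of the pressure is above 25 kPa or the pressure is at most 25 kPa must hold, we get the pressure is above 18 kPa or the pressure is at most 34 kPa.

The pressure is above 18 kPa or the pressure is at most 34 kPa.


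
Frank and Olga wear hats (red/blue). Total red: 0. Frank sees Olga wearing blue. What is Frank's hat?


Total red = 0, Olga = blue
Red accounted for: 0
Remaining for Frank: 0
Frank's hat is blue.

blue


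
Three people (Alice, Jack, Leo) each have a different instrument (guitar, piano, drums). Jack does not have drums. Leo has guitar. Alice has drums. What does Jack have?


From clues:
  Leo → guitar
  Alice → drums
By elimination, Jack gets the remaining.

piano


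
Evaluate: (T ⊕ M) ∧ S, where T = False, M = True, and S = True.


T = False, M = True, S = True
Step 1: T ⊕ M = False XOR True = True
Step 2: True ∧ S = True AND True = True
XOR true when exactly one of T,M is true; then AND with S.

True


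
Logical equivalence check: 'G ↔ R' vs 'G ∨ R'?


Expression 1: G ↔ R
Expression 2: G ∨ R
Truth table (G R | Expr1 Expr2):
  T T |   T     T
  T F |   F     T   ← differ
  F T |   F     T   ← differ
  F F |   T     F   ← differ
Counterexample: G=T, R=F gives Expr1 = F but Expr2 = T, so the expressions are NOT logically equivalent.

No


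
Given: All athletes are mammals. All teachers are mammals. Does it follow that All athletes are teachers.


Premise 1: All athletes are mammals.
Premise 2: All teachers are mammals.
Conclusion: All athletes are teachers.
Fallacy: undistributed middle. mammals is predicate in both.
Counterexample: athletes and teachers could be disjoint subsets of mammals.

Invalid


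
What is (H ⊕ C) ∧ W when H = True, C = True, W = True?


H = True, C = True, W = True
Step 1: H ⊕ C = True XOR True = False
Step 2: False ∧ W = False AND True = False
XOR true when exactly one of H,C is true; then AND with W.

False


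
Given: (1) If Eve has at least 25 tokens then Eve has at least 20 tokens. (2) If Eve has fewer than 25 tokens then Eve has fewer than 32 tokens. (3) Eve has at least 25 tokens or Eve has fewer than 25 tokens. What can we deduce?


Constructive dilemma: (P → Q) ∧ (R → S), P ∨ R ⊢ Q ∨ S
Premise 1: Eve has at least 25 tokens → Eve has at least 20 tokens
Premise 2: Eve has fewer than 25 tokens → Eve has fewer than 32 tokens
Premise 3: Eve has at least 25 tokens ∨ Eve has fewer than 25 tokens
Case 1: Assuming Eve has at least 25 tokens, then by Premise 1, Eve has at least 20 tokens.
Case 2: Assuming Eve has fewer than 25 tokens, then by Premise 2, Eve has fewer than 32 tokens.
Since one of Eve has at least 25 tokens or Eve has fewer than 25 tokens must hold, we get Eve has at least 20 tokens or Eve has fewer than 32 tokens.

Eve has at least 20 tokens or Eve has fewer than 32 tokens.


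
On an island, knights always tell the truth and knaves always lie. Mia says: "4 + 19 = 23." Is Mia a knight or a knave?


Statement: "4 + 19 = 23."
Actual: 4 + 19 = 23
Claimed: 23
Statement is TRUE → Mia tells the truth → Knight

Knight


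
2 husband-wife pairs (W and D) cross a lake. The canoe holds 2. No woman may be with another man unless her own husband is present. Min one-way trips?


Label couples W and D.
1. WW+WD → (far: WW,WD; near: HW,HD)
2. WW ←   (far: WD; near: HW,HD,WW)
3. HW+HD → (far: HW,HD,WD; near: WW)
4. HW ←   (far: HD,WD; near: HW,WW)  — HW returns, since WW is alone on near bank
5. HW+WW → (far: all four; near: empty)
Every state respects the constraint.
Minimum trips = 5

5


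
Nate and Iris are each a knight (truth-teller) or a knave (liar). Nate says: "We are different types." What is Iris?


Nate says: "We are different types."
Case 1: Nate is a Knight (truth-teller)
  Statement is true → they ARE different → Iris is a Knave
Case 2: Nate is a Knave (liar)
  Statement is false → they are NOT different → Iris is a Knave
In both cases, Iris is a Knave.

Knave


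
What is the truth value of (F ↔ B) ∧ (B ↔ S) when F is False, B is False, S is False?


F = False, B = False, S = False
Step 1: F ↔ B is true when F and B have the same value. Result: True
Step 2: B ↔ S is true when B and S have the same value. Result: True
Step 3: True ∧ True = True

True


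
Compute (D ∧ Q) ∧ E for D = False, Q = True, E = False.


D = False, Q = True, E = False
Step 1: D ∧ Q = False AND True = False
Step 2: False ∧ E = False AND False = False
AND is true only when ALL operands are true.

False


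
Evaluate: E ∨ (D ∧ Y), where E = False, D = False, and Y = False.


E = False, D = False, Y = False
Step 1: D ∧ Y = False AND False = False
Step 2: E ∨ False = False OR False = False
AND evaluated first (higher precedence); then OR applied.

False


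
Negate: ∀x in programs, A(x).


Original: ∀x A(x)
Rule: ¬∀→∃, ¬∃→∀, negate predicate.
Negation: ∃x ¬A(x)

∃x ¬A(x)


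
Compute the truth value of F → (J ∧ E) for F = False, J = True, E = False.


F = False, J = True, E = False
Step 1: J ∧ E = True AND False = False
Step 2: F → (False): false only when F=True and consequent=False.
Result: True

True


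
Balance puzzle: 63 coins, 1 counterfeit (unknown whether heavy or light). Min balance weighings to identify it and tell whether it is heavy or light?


Let n = 63. 126 possibilities (n coins × lighter/heavier); each weighing has 3 outcomes.
Bound for k weighings: say the first weighing puts j coins on each pan. If it tips, the 2j weighed coins remain suspects (each with a known direction) and k-1 weighings give 3^(k-1) outcomes; 3^(k-1) is odd, so 2j ≤ 3^(k-1) - 1. If it balances, the n - 2j unweighed coins remain with direction unknown: 2(n - 2j) ≤ 3^(k-1) - 1 by the same parity argument. Adding, n ≤ (3^(k-1) - 1) + (3^(k-1) - 1)/2 = (3^k - 3)/2, and the classical three-group strategy achieves this (3 coins in 2 weighings, 12 in 3, 39 in 4, 120 in 5).
So we need the smallest k with (3^k - 3)/2 ≥ 63.
k = 4: (3^4 - 3)/2 = 39 < 63 ✗
k = 5: (3^5 - 3)/2 = 120 ≥ 63 ✓

5


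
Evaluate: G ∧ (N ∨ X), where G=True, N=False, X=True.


G = True, N = False, X = True
Expression: G ∧ (N ∨ X)
Step 1: N ∨ X = False OR True = True
Step 2: G ∧ (True) = True AND True = True

True


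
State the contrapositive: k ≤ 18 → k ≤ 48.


Original: If k ≤ 18, then k ≤ 48
Contrapositive: If ¬Q, then ¬P
Negate Q: not (k ≤ 48)
Negate P: not (k ≤ 18)

If not (k ≤ 48), then not (k ≤ 18).


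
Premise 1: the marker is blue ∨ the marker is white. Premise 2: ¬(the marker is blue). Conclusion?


Disjunctive syllogism: P ∨ Q, ¬P ⊢ Q
Disjunction: the marker is blue ∨ the marker is white
We know it is not the case that the marker is blue.
By disjunctive syllogism, the other disjunct must be true.

The marker is white


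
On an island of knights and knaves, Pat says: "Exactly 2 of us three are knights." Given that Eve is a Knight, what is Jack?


Pat claims exactly 2 knights among Pat, Eve, Jack.
Given: Eve is a Knight.

Case 1: Pat is a Knight (tells truth)
  Then exactly 2 of the three are knights.
  Counting Pat, Eve: 2 knight(s) so far. Need 0 more → Jack = Knave.
Case 2: Pat is a Knave (lies)
  Then the count is NOT 2.
  If Jack = Knight, count = 2 = 2 → claim would be true, contradicts lie.
  If Jack = Knave, count = 1 ≠ 2 → lie confirmed ✓

Jack is a Knave.

Knave


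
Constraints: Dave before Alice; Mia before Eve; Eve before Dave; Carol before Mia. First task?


Constraints: Dave before Alice; Mia before Eve; Eve before Dave; Carol before Mia
The first task can have nothing scheduled before it, so it must never appear on the right of a 'before'.
Tasks appearing after some 'before': Alice, Eve, Dave, Mia.
The only task not in that list is Carol → it is first.

Carol


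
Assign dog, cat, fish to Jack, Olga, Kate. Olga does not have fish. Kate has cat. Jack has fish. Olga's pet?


From clues:
  Kate → cat
  Jack → fish
By elimination, Olga gets the remaining.

dog


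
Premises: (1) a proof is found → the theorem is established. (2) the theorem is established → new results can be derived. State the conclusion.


Hypothetical syllogism: P → Q, Q → R ⊢ P → R
Premise 1: a proof is found → the theorem is established
Premise 2: the theorem is established → new results can be derived
Chain the implications: the middle term (the theorem is established) links the two.
Conclusion: If a proof is found, then new results can be derived.

If a proof is found, then new results can be derived.


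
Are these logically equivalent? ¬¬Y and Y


Expression 1: ¬¬Y
Expression 2: Y
Truth table (Y | Expr1 Expr2):
  T |   T     T
  F |   F     F
All 2 rows agree, so the expressions are logically equivalent.

Yes


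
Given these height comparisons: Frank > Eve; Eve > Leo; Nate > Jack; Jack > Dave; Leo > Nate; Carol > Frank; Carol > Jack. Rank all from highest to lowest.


Constraints: Frank > Eve; Eve > Leo; Nate > Jack; Jack > Dave; Leo > Nate; Carol > Frank; Carol > Jack
Method: at each step, the next-highest is the one remaining person who never appears on the smaller side of a constraint between remaining people.
  Step 1: remaining {Nate, Jack, Frank, Carol, Eve, Leo, Dave}; on the smaller side: {Nate, Jack, Frank, Eve, Leo, Dave} → Carol is next (Carol > Frank; Carol > Jack).
  Step 2: remaining {Nate, Jack, Frank, Eve, Leo, Dave}; on the smaller side: {Nate, Jack, Eve, Leo, Dave} → Frank is next (Frank > Eve).
  Step 3: remaining {Nate, Jack, Eve, Leo, Dave}; on the smaller side: {Nate, Jack, Leo, Dave} → Eve is next (Eve > Leo).
  Step 4: remaining {Nate, Jack, Leo, Dave}; on the smaller side: {Nate, Jack, Dave} → Leo is next (Leo > Nate).
  Step 5: remaining {Nate, Jack, Dave}; on the smaller side: {Jack, Dave} → Nate is next (Nate > Jack).
  Step 6: remaining {Jack, Dave}; on the smaller side: {Dave} → Jack is next (Jack > Dave).
  Step 7: only Dave remains → lowest.
Final ranking (highest to lowest):

Carol > Frank > Eve > Leo > Nate > Jack > Dave


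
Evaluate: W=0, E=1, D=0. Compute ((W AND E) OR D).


W AND E = 0&1 = 0
0 OR 0 = 0

0


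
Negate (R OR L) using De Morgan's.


De Morgan's law: ¬(P ∨ Q) ≡ ¬P ∧ ¬Q
¬(R ∨ L) = ¬R ∧ ¬L

¬R ∧ ¬L


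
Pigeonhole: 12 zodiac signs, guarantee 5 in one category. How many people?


Pigeonhole: to guarantee k in one of n categories, need (k-1)×n + 1.
k = 5, n = 12
Minimum = (5-1) × 12 + 1 = 4 × 12 + 1

49


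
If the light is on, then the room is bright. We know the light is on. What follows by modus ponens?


Modus ponens: P → Q, P ⊢ Q
P: the light is on
Q: the room is bright
We have P → Q and P is true.
By modus ponens, Q must be true.

The room is bright


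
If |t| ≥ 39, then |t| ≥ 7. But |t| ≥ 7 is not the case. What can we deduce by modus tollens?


Modus tollens: P → Q, ¬Q ⊢ ¬P
P: |t| ≥ 39
Q: |t| ≥ 7
We have P → Q and Q is false.
By modus tollens, P must be false.

It is not the case that |t| ≥ 39


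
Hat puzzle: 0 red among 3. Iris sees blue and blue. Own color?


Total red = 0, seen red = 0
Own red = 0 - 0 = 0
Iris's hat is blue.

blue


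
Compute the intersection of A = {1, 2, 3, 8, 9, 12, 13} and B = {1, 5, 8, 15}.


A = {1, 2, 3, 8, 9, 12, 13}
B = {1, 5, 8, 15}
Operation: intersection
Elements in both: 1, 8

{1, 8}


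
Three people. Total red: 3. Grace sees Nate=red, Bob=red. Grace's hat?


Total red = 3, seen red = 2
Own red = 3 - 2 = 1
Grace's hat is red.

red


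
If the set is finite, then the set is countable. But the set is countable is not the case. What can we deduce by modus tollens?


Modus tollens: P → Q, ¬Q ⊢ ¬P
P: the set is finite
Q: the set is countable
We have P → Q and Q is false.
By modus tollens, P must be false.

It is not the case that the set is finite


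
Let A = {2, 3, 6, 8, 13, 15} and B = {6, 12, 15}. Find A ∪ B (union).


A = {2, 3, 6, 8, 13, 15}
B = {6, 12, 15}
Operation: union
All elements combined: 2, 3, 6, 8, 12, 13, 15

{2, 3, 6, 8, 12, 13, 15}


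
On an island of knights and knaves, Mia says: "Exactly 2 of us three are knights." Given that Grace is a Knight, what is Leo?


Mia claims exactly 2 knights among Mia, Grace, Leo.
Given: Grace is a Knight.

Case 1: Mia is a Knight (tells truth)
  Then exactly 2 of the three are knights.
  Counting Mia, Grace: 2 knight(s) so far. Need 0 more → Leo = Knave.
Case 2: Mia is a Knave (lies)
  Then the count is NOT 2.
  If Leo = Knight, count = 2 = 2 → claim would be true, contradicts lie.
  If Leo = Knave, count = 1 ≠ 2 → lie confirmed ✓

Leo is a Knave.

Knave


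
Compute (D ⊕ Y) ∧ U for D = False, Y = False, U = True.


D = False, Y = False, U = True
Step 1: D ⊕ Y = False XOR False = False
Step 2: False ∧ U = False AND True = False
XOR true when exactly one of D,Y is true; then AND with U.

False


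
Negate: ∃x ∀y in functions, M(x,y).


Original: ∃x ∀y M(x,y)
Rule: ¬∀→∃, ¬∃→∀, negate predicate.
Negation: ∀x ∃y ¬M(x,y)

∀x ∃y ¬M(x,y)


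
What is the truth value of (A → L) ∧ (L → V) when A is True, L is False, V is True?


A = True, L = False, V = True
Step 1: A → L is false only when A=True and L=False. Result: False
Step 2: L → V is false only when L=True and V=False. Result: True
Step 3: False ∧ True = False

False


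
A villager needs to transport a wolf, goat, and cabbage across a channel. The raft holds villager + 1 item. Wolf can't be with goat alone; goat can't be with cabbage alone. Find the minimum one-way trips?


1. villager+goat → 2. villager ← 3. villager+wolf → 4. villager+goat ← 5. villager+cabbage → 6. villager ← 7. villager+goat →
Minimum trips = 7

7


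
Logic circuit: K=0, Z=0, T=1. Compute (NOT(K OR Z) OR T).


K OR Z = 0
NOT(0) = 1
1 OR 1 = 1

1


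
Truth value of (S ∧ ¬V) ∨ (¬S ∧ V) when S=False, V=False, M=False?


S = False, V = False, M = False
Expression: (S ∧ ¬V) ∨ (¬S ∧ V)
Step 1: ¬V = NOT False = True
Step 2: S ∧ ¬V = False AND True = False
Step 3: ¬S = NOT False = True
Step 4: ¬S ∧ V = True AND False = False
Step 5: (False) ∨ (False) = False OR False = False

False


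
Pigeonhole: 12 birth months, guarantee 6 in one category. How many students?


Pigeonhole: to guarantee k in one of n categories, need (k-1)×n + 1.
k = 6, n = 12
Minimum = (6-1) × 12 + 1 = 5 × 12 + 1

61


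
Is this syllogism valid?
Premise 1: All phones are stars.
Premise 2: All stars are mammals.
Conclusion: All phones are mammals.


Premise 1: All phones are stars.
Premise 2: All stars are mammals.
Conclusion: All phones are mammals.
Barbara syllogism (AAA-1): All A are B, All B are C → All A are C.
Middle term (stars) distributed in premise 2.

Valid


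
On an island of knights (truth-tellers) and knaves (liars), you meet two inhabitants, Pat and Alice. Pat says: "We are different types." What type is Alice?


Pat says: "We are different types."
Case 1: Pat is a Knight (truth-teller)
  Statement is true → they ARE different → Alice is a Knave
Case 2: Pat is a Knave (liar)
  Statement is false → they are NOT different → Alice is a Knave
In both cases, Alice is a Knave.

Knave


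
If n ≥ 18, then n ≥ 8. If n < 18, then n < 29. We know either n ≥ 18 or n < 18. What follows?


Constructive dilemma: (P → Q) ∧ (R → S), P ∨ R ⊢ Q ∨ S
Premise 1: n ≥ 18 → n ≥ 8
Premise 2: n < 18 → n < 29
Premise 3: n ≥ 18 ∨ n < 18
Case 1: Assuming n ≥ 18, then by Premise 1, n ≥ 8.
Case 2: Assuming n < 18, then by Premise 2, n < 29.
Since one of n ≥ 18 or n < 18 must hold, we get n ≥ 8 or n < 29.

n ≥ 8 or n < 29.


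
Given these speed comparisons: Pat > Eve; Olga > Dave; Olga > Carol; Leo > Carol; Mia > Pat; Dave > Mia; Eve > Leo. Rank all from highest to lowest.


Constraints: Pat > Eve; Olga > Dave; Olga > Carol; Leo > Carol; Mia > Pat; Dave > Mia; Eve > Leo
Method: at each step, the next-highest is the one remaining person who never appears on the smaller side of a constraint between remaining people.
  Step 1: remaining {Carol, Olga, Leo, Pat, Mia, Eve, Dave}; on the smaller side: {Carol, Leo, Pat, Mia, Eve, Dave} → Olga is next (Olga > Dave; Olga > Carol).
  Step 2: remaining {Carol, Leo, Pat, Mia, Eve, Dave}; on the smaller side: {Carol, Leo, Pat, Mia, Eve} → Dave is next (Dave > Mia).
  Step 3: remaining {Carol, Leo, Pat, Mia, Eve}; on the smaller side: {Carol, Leo, Pat, Eve} → Mia is next (Mia > Pat).
  Step 4: remaining {Carol, Leo, Pat, Eve}; on the smaller side: {Carol, Leo, Eve} → Pat is next (Pat > Eve).
  Step 5: remaining {Carol, Leo, Eve}; on the smaller side: {Carol, Leo} → Eve is next (Eve > Leo).
  Step 6: remaining {Carol, Leo}; on the smaller side: {Carol} → Leo is next (Leo > Carol).
  Step 7: only Carol remains → lowest.
Final ranking (highest to lowest):

Olga > Dave > Mia > Pat > Eve > Leo > Carol


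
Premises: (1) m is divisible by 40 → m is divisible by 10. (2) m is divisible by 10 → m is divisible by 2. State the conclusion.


Hypothetical syllogism: P → Q, Q → R ⊢ P → R
Premise 1: m is divisible by 40 → m is divisible by 10
Premise 2: m is divisible by 10 → m is divisible by 2
Chain the implications: the middle term (m is divisible by 10) links the two.
Conclusion: If m is divisible by 40, then m is divisible by 2.

If m is divisible by 40, then m is divisible by 2.


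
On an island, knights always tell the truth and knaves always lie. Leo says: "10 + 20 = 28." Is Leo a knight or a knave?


Statement: "10 + 20 = 28."
Actual: 10 + 20 = 30
Claimed: 28
Statement is FALSE → Leo lies → Knave

Knave


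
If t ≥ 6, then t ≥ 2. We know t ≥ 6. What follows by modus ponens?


Modus ponens: P → Q, P ⊢ Q
P: t ≥ 6
Q: t ≥ 2
We have P → Q and P is true.
By modus ponens, Q must be true.

t ≥ 2


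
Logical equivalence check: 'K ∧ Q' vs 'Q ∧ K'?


Expression 1: K ∧ Q
Expression 2: Q ∧ K
Truth table (K Q | Expr1 Expr2):
  T T |   T     T
  T F |   F     F
  F T |   F     F
  F F |   F     F
All 4 rows agree, so the expressions are logically equivalent.

Yes


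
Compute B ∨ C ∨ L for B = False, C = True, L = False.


B = False, C = True, L = False
Step 1: B ∨ C = False OR True = True
Step 2: True ∨ L = True OR False = True
OR is true when at least one operand is true.

True


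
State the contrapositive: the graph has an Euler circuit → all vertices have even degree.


Original: If the graph has an Euler circuit, then all vertices have even degree
Contrapositive: If ¬Q, then ¬P
Negate Q: not (all vertices have even degree)
Negate P: not (the graph has an Euler circuit)

If not (all vertices have even degree), then not (the graph has an Euler circuit).


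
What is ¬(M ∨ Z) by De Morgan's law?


De Morgan's law: ¬(P ∨ Q) ≡ ¬P ∧ ¬Q
¬(M ∨ Z) = ¬M ∧ ¬Z

¬M ∧ ¬Z


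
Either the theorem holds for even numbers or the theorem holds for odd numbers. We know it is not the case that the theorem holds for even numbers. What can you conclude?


Disjunctive syllogism: P ∨ Q, ¬P ⊢ Q
Disjunction: the theorem holds for even numbers ∨ the theorem holds for odd numbers
We know it is not the case that the theorem holds for even numbers.
By disjunctive syllogism, the other disjunct must be true.

The theorem holds for odd numbers


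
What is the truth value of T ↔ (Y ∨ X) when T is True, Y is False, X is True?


T = True, Y = False, X = True
Step 1: Y ∨ X = False OR True = True
Step 2: T ↔ (True): true when both sides have same truth value.
Result: True ↔ True = True

True


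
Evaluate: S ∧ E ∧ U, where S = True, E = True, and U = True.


S = True, E = True, U = True
Step 1: S ∧ E = True AND True = True
Step 2: (True) ∧ U = (True) AND True = True
AND is true only when ALL operands are true.

True


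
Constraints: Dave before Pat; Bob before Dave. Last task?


Constraints: Dave before Pat; Bob before Dave
The last task can have nothing scheduled after it, so it must never appear on the left of a 'before'.
Tasks appearing before some other task: Dave, Bob.
The only task not in that list is Pat → it is last.

Pat


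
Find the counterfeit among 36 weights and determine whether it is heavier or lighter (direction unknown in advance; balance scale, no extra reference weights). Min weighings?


Let n = 36. 72 possibilities (n weights × lighter/heavier); each weighing has 3 outcomes.
Bound for k weighings: say the first weighing puts j weights on each pan. If it tips, the 2j weighed weights remain suspects (each with a known direction) and k-1 weighings give 3^(k-1) outcomes; 3^(k-1) is odd, so 2j ≤ 3^(k-1) - 1. If it balances, the n - 2j unweighed weights remain with direction unknown: 2(n - 2j) ≤ 3^(k-1) - 1 by the same parity argument. Adding, n ≤ (3^(k-1) - 1) + (3^(k-1) - 1)/2 = (3^k - 3)/2, and the classical three-group strategy achieves this (3 weights in 2 weighings, 12 in 3, 39 in 4, 120 in 5).
So we need the smallest k with (3^k - 3)/2 ≥ 36.
k = 3: (3^3 - 3)/2 = 12 < 36 ✗
k = 4: (3^4 - 3)/2 = 39 ≥ 36 ✓

4


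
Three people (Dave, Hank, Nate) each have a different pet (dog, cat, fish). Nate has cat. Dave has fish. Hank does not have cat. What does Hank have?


From clues:
  Nate → cat
  Dave → fish
By elimination, Hank gets the remaining.

dog


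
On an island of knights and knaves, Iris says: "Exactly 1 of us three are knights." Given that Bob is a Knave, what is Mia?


Iris claims exactly 1 knights among Iris, Bob, Mia.
Given: Bob is a Knave.

Case 1: Iris is a Knight (tells truth)
  Then exactly 1 of the three are knights.
  Counting Iris, Bob: 1 knight(s) so far. Need 0 more → Mia = Knave.
Case 2: Iris is a Knave (lies)
  Then the count is NOT 1.
  If Mia = Knight, count = 1 = 1 → claim would be true, contradicts lie.
  If Mia = Knave, count = 0 ≠ 1 → lie confirmed ✓

Mia is a Knave.

Knave


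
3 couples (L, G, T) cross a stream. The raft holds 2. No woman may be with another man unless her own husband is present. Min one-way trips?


Label couples L, G, T (H = husband, W = wife).
Counting alone: 6 people, the raft carries 2 and someone must bring it back, so each round trip nets at most +1 on the far side until the last crossing → at least 9 trips. The jealousy constraint makes 9 impossible; the shortest valid schedule has 11:
1. WL+WG →  (far: WL,WG; near: HL,HG,HT,WT)
2. WL ←       (far: WG; near: HL,HG,HT,WL,WT)
3. WL+WT →  (far: WL,WG,WT; near: HL,HG,HT)
4. WL ←       (far: WG,WT; near: HL,HG,HT,WL)
5. HG+HT →  (far: HG,WG,HT,WT; near: HL,WL)
6. HG+WG ←  (far: HT,WT; near: HL,WL,HG,WG)
7. HL+HG →  (far: HL,HG,HT,WT; near: WL,WG)
8. WT ←       (far: HL,HG,HT; near: WL,WG,WT)
9. WL+WG →  (far: HL,WL,HG,WG,HT; near: WT)
10. HT ←      (far: HL,WL,HG,WG; near: HT,WT)
11. HT+WT → (far: all six; near: empty)
In every state each wife is either with her husband or with no other man.
Minimum trips = 11

11


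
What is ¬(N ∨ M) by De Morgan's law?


De Morgan's law: ¬(P ∨ Q) ≡ ¬P ∧ ¬Q
¬(N ∨ M) = ¬N ∧ ¬M

¬N ∧ ¬M


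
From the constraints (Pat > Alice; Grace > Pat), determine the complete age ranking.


Constraints: Pat > Alice; Grace > Pat
Method: at each step, the next-highest is the one remaining person who never appears on the smaller side of a constraint between remaining people.
  Step 1: remaining {Grace, Pat, Alice}; on the smaller side: {Pat, Alice} → Grace is next (Grace > Pat).
  Step 2: remaining {Pat, Alice}; on the smaller side: {Alice} → Pat is next (Pat > Alice).
  Step 3: only Alice remains → lowest.
Final ranking (highest to lowest):

Grace > Pat > Alice


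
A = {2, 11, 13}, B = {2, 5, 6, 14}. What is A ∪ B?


A = {2, 11, 13}
B = {2, 5, 6, 14}
Operation: union
All elements combined: 2, 5, 6, 11, 13, 14

{2, 5, 6, 11, 13, 14}
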